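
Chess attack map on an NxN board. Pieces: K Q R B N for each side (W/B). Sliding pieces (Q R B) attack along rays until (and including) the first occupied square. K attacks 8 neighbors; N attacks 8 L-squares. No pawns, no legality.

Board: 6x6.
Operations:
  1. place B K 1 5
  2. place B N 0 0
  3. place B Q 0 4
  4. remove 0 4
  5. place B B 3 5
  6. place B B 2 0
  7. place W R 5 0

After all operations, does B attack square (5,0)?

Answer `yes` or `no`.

Op 1: place BK@(1,5)
Op 2: place BN@(0,0)
Op 3: place BQ@(0,4)
Op 4: remove (0,4)
Op 5: place BB@(3,5)
Op 6: place BB@(2,0)
Op 7: place WR@(5,0)
Per-piece attacks for B:
  BN@(0,0): attacks (1,2) (2,1)
  BK@(1,5): attacks (1,4) (2,5) (0,5) (2,4) (0,4)
  BB@(2,0): attacks (3,1) (4,2) (5,3) (1,1) (0,2)
  BB@(3,5): attacks (4,4) (5,3) (2,4) (1,3) (0,2)
B attacks (5,0): no

Answer: no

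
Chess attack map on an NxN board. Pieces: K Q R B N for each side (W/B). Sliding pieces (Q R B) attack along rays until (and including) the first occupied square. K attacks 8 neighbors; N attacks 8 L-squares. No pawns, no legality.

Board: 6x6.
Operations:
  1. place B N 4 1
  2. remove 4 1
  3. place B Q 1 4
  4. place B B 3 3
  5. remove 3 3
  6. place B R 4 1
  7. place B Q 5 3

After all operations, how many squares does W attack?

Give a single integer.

Op 1: place BN@(4,1)
Op 2: remove (4,1)
Op 3: place BQ@(1,4)
Op 4: place BB@(3,3)
Op 5: remove (3,3)
Op 6: place BR@(4,1)
Op 7: place BQ@(5,3)
Per-piece attacks for W:
Union (0 distinct): (none)

Answer: 0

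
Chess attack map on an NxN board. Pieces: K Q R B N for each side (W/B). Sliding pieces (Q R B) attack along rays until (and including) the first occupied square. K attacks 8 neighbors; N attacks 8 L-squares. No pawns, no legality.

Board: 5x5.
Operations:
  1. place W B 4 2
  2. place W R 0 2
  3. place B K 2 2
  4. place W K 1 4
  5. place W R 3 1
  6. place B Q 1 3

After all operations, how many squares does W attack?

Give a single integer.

Answer: 17

Derivation:
Op 1: place WB@(4,2)
Op 2: place WR@(0,2)
Op 3: place BK@(2,2)
Op 4: place WK@(1,4)
Op 5: place WR@(3,1)
Op 6: place BQ@(1,3)
Per-piece attacks for W:
  WR@(0,2): attacks (0,3) (0,4) (0,1) (0,0) (1,2) (2,2) [ray(1,0) blocked at (2,2)]
  WK@(1,4): attacks (1,3) (2,4) (0,4) (2,3) (0,3)
  WR@(3,1): attacks (3,2) (3,3) (3,4) (3,0) (4,1) (2,1) (1,1) (0,1)
  WB@(4,2): attacks (3,3) (2,4) (3,1) [ray(-1,-1) blocked at (3,1)]
Union (17 distinct): (0,0) (0,1) (0,3) (0,4) (1,1) (1,2) (1,3) (2,1) (2,2) (2,3) (2,4) (3,0) (3,1) (3,2) (3,3) (3,4) (4,1)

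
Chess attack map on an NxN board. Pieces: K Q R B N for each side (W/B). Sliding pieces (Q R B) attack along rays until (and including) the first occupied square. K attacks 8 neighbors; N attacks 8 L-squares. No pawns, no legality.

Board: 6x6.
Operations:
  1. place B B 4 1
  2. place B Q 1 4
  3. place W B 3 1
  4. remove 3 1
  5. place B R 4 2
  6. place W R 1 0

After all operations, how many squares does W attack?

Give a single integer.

Answer: 9

Derivation:
Op 1: place BB@(4,1)
Op 2: place BQ@(1,4)
Op 3: place WB@(3,1)
Op 4: remove (3,1)
Op 5: place BR@(4,2)
Op 6: place WR@(1,0)
Per-piece attacks for W:
  WR@(1,0): attacks (1,1) (1,2) (1,3) (1,4) (2,0) (3,0) (4,0) (5,0) (0,0) [ray(0,1) blocked at (1,4)]
Union (9 distinct): (0,0) (1,1) (1,2) (1,3) (1,4) (2,0) (3,0) (4,0) (5,0)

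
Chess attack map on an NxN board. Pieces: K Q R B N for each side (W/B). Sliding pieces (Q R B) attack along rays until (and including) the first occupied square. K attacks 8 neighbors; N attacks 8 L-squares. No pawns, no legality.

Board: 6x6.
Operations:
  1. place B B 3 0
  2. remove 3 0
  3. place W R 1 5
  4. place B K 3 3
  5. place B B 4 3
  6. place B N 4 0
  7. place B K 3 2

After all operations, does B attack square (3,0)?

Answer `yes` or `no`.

Answer: no

Derivation:
Op 1: place BB@(3,0)
Op 2: remove (3,0)
Op 3: place WR@(1,5)
Op 4: place BK@(3,3)
Op 5: place BB@(4,3)
Op 6: place BN@(4,0)
Op 7: place BK@(3,2)
Per-piece attacks for B:
  BK@(3,2): attacks (3,3) (3,1) (4,2) (2,2) (4,3) (4,1) (2,3) (2,1)
  BK@(3,3): attacks (3,4) (3,2) (4,3) (2,3) (4,4) (4,2) (2,4) (2,2)
  BN@(4,0): attacks (5,2) (3,2) (2,1)
  BB@(4,3): attacks (5,4) (5,2) (3,4) (2,5) (3,2) [ray(-1,-1) blocked at (3,2)]
B attacks (3,0): no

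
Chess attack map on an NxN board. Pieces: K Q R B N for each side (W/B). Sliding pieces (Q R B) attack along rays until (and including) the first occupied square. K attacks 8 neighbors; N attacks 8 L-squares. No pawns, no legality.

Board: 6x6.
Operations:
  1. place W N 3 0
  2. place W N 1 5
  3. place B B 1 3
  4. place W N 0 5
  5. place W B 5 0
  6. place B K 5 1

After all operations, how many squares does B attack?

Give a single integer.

Op 1: place WN@(3,0)
Op 2: place WN@(1,5)
Op 3: place BB@(1,3)
Op 4: place WN@(0,5)
Op 5: place WB@(5,0)
Op 6: place BK@(5,1)
Per-piece attacks for B:
  BB@(1,3): attacks (2,4) (3,5) (2,2) (3,1) (4,0) (0,4) (0,2)
  BK@(5,1): attacks (5,2) (5,0) (4,1) (4,2) (4,0)
Union (11 distinct): (0,2) (0,4) (2,2) (2,4) (3,1) (3,5) (4,0) (4,1) (4,2) (5,0) (5,2)

Answer: 11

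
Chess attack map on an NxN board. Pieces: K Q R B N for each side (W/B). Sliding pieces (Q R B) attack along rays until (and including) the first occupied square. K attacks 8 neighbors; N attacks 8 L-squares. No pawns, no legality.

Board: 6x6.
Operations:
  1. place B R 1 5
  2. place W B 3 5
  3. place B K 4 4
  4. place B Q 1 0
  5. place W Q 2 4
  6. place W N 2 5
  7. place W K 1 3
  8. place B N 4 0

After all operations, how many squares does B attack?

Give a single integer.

Answer: 22

Derivation:
Op 1: place BR@(1,5)
Op 2: place WB@(3,5)
Op 3: place BK@(4,4)
Op 4: place BQ@(1,0)
Op 5: place WQ@(2,4)
Op 6: place WN@(2,5)
Op 7: place WK@(1,3)
Op 8: place BN@(4,0)
Per-piece attacks for B:
  BQ@(1,0): attacks (1,1) (1,2) (1,3) (2,0) (3,0) (4,0) (0,0) (2,1) (3,2) (4,3) (5,4) (0,1) [ray(0,1) blocked at (1,3); ray(1,0) blocked at (4,0)]
  BR@(1,5): attacks (1,4) (1,3) (2,5) (0,5) [ray(0,-1) blocked at (1,3); ray(1,0) blocked at (2,5)]
  BN@(4,0): attacks (5,2) (3,2) (2,1)
  BK@(4,4): attacks (4,5) (4,3) (5,4) (3,4) (5,5) (5,3) (3,5) (3,3)
Union (22 distinct): (0,0) (0,1) (0,5) (1,1) (1,2) (1,3) (1,4) (2,0) (2,1) (2,5) (3,0) (3,2) (3,3) (3,4) (3,5) (4,0) (4,3) (4,5) (5,2) (5,3) (5,4) (5,5)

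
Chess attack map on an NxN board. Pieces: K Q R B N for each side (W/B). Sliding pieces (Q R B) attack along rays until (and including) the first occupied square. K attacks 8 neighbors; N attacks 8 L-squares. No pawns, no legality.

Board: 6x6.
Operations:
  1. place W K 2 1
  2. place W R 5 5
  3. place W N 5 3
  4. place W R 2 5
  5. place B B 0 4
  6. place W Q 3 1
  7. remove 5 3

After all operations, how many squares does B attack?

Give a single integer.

Answer: 4

Derivation:
Op 1: place WK@(2,1)
Op 2: place WR@(5,5)
Op 3: place WN@(5,3)
Op 4: place WR@(2,5)
Op 5: place BB@(0,4)
Op 6: place WQ@(3,1)
Op 7: remove (5,3)
Per-piece attacks for B:
  BB@(0,4): attacks (1,5) (1,3) (2,2) (3,1) [ray(1,-1) blocked at (3,1)]
Union (4 distinct): (1,3) (1,5) (2,2) (3,1)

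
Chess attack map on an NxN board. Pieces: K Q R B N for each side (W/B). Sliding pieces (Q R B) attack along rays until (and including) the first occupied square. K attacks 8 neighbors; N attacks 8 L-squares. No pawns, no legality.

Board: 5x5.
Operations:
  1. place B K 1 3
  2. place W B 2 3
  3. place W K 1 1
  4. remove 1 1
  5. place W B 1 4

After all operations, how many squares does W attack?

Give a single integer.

Op 1: place BK@(1,3)
Op 2: place WB@(2,3)
Op 3: place WK@(1,1)
Op 4: remove (1,1)
Op 5: place WB@(1,4)
Per-piece attacks for W:
  WB@(1,4): attacks (2,3) (0,3) [ray(1,-1) blocked at (2,3)]
  WB@(2,3): attacks (3,4) (3,2) (4,1) (1,4) (1,2) (0,1) [ray(-1,1) blocked at (1,4)]
Union (8 distinct): (0,1) (0,3) (1,2) (1,4) (2,3) (3,2) (3,4) (4,1)

Answer: 8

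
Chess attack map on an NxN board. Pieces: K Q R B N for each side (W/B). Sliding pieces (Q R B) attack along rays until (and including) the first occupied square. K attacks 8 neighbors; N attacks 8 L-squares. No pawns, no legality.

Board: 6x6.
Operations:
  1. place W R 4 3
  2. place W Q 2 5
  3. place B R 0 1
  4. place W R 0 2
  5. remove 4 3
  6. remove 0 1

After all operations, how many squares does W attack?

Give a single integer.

Answer: 21

Derivation:
Op 1: place WR@(4,3)
Op 2: place WQ@(2,5)
Op 3: place BR@(0,1)
Op 4: place WR@(0,2)
Op 5: remove (4,3)
Op 6: remove (0,1)
Per-piece attacks for W:
  WR@(0,2): attacks (0,3) (0,4) (0,5) (0,1) (0,0) (1,2) (2,2) (3,2) (4,2) (5,2)
  WQ@(2,5): attacks (2,4) (2,3) (2,2) (2,1) (2,0) (3,5) (4,5) (5,5) (1,5) (0,5) (3,4) (4,3) (5,2) (1,4) (0,3)
Union (21 distinct): (0,0) (0,1) (0,3) (0,4) (0,5) (1,2) (1,4) (1,5) (2,0) (2,1) (2,2) (2,3) (2,4) (3,2) (3,4) (3,5) (4,2) (4,3) (4,5) (5,2) (5,5)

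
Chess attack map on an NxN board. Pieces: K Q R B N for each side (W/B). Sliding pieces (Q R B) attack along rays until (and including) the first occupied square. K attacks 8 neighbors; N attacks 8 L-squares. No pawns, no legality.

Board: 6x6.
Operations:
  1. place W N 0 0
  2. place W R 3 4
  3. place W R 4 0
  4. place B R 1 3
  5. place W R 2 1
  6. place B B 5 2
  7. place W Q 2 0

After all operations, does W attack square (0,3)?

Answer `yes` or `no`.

Op 1: place WN@(0,0)
Op 2: place WR@(3,4)
Op 3: place WR@(4,0)
Op 4: place BR@(1,3)
Op 5: place WR@(2,1)
Op 6: place BB@(5,2)
Op 7: place WQ@(2,0)
Per-piece attacks for W:
  WN@(0,0): attacks (1,2) (2,1)
  WQ@(2,0): attacks (2,1) (3,0) (4,0) (1,0) (0,0) (3,1) (4,2) (5,3) (1,1) (0,2) [ray(0,1) blocked at (2,1); ray(1,0) blocked at (4,0); ray(-1,0) blocked at (0,0)]
  WR@(2,1): attacks (2,2) (2,3) (2,4) (2,5) (2,0) (3,1) (4,1) (5,1) (1,1) (0,1) [ray(0,-1) blocked at (2,0)]
  WR@(3,4): attacks (3,5) (3,3) (3,2) (3,1) (3,0) (4,4) (5,4) (2,4) (1,4) (0,4)
  WR@(4,0): attacks (4,1) (4,2) (4,3) (4,4) (4,5) (5,0) (3,0) (2,0) [ray(-1,0) blocked at (2,0)]
W attacks (0,3): no

Answer: no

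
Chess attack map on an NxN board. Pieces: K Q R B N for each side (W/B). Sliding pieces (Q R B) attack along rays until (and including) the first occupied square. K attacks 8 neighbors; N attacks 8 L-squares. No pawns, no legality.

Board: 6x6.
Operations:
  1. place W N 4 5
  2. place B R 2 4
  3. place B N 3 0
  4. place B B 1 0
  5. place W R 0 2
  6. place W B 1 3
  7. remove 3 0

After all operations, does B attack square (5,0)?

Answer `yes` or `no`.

Op 1: place WN@(4,5)
Op 2: place BR@(2,4)
Op 3: place BN@(3,0)
Op 4: place BB@(1,0)
Op 5: place WR@(0,2)
Op 6: place WB@(1,3)
Op 7: remove (3,0)
Per-piece attacks for B:
  BB@(1,0): attacks (2,1) (3,2) (4,3) (5,4) (0,1)
  BR@(2,4): attacks (2,5) (2,3) (2,2) (2,1) (2,0) (3,4) (4,4) (5,4) (1,4) (0,4)
B attacks (5,0): no

Answer: no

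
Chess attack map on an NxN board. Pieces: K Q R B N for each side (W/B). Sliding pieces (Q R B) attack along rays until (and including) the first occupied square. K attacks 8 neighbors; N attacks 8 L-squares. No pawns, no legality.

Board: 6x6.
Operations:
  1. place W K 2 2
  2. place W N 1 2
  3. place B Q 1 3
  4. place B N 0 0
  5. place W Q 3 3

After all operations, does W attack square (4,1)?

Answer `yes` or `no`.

Op 1: place WK@(2,2)
Op 2: place WN@(1,2)
Op 3: place BQ@(1,3)
Op 4: place BN@(0,0)
Op 5: place WQ@(3,3)
Per-piece attacks for W:
  WN@(1,2): attacks (2,4) (3,3) (0,4) (2,0) (3,1) (0,0)
  WK@(2,2): attacks (2,3) (2,1) (3,2) (1,2) (3,3) (3,1) (1,3) (1,1)
  WQ@(3,3): attacks (3,4) (3,5) (3,2) (3,1) (3,0) (4,3) (5,3) (2,3) (1,3) (4,4) (5,5) (4,2) (5,1) (2,4) (1,5) (2,2) [ray(-1,0) blocked at (1,3); ray(-1,-1) blocked at (2,2)]
W attacks (4,1): no

Answer: no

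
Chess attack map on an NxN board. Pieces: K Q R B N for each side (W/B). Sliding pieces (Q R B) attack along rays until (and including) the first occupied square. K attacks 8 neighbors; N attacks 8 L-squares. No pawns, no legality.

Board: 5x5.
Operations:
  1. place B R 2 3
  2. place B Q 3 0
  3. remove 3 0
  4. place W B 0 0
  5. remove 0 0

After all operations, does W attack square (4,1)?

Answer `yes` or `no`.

Answer: no

Derivation:
Op 1: place BR@(2,3)
Op 2: place BQ@(3,0)
Op 3: remove (3,0)
Op 4: place WB@(0,0)
Op 5: remove (0,0)
Per-piece attacks for W:
W attacks (4,1): no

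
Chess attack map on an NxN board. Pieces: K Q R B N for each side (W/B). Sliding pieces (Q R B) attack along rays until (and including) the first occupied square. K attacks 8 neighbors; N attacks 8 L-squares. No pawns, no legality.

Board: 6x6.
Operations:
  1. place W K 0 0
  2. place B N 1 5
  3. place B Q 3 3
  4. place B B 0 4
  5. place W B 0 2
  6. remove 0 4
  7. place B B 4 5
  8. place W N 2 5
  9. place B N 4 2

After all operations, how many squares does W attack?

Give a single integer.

Op 1: place WK@(0,0)
Op 2: place BN@(1,5)
Op 3: place BQ@(3,3)
Op 4: place BB@(0,4)
Op 5: place WB@(0,2)
Op 6: remove (0,4)
Op 7: place BB@(4,5)
Op 8: place WN@(2,5)
Op 9: place BN@(4,2)
Per-piece attacks for W:
  WK@(0,0): attacks (0,1) (1,0) (1,1)
  WB@(0,2): attacks (1,3) (2,4) (3,5) (1,1) (2,0)
  WN@(2,5): attacks (3,3) (4,4) (1,3) (0,4)
Union (10 distinct): (0,1) (0,4) (1,0) (1,1) (1,3) (2,0) (2,4) (3,3) (3,5) (4,4)

Answer: 10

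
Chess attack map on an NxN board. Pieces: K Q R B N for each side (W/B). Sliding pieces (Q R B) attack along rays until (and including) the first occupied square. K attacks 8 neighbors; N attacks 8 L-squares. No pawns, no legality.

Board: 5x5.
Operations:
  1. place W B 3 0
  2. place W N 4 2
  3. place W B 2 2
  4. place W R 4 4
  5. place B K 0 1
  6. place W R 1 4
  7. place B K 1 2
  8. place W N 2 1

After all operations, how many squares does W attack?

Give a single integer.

Answer: 19

Derivation:
Op 1: place WB@(3,0)
Op 2: place WN@(4,2)
Op 3: place WB@(2,2)
Op 4: place WR@(4,4)
Op 5: place BK@(0,1)
Op 6: place WR@(1,4)
Op 7: place BK@(1,2)
Op 8: place WN@(2,1)
Per-piece attacks for W:
  WR@(1,4): attacks (1,3) (1,2) (2,4) (3,4) (4,4) (0,4) [ray(0,-1) blocked at (1,2); ray(1,0) blocked at (4,4)]
  WN@(2,1): attacks (3,3) (4,2) (1,3) (0,2) (4,0) (0,0)
  WB@(2,2): attacks (3,3) (4,4) (3,1) (4,0) (1,3) (0,4) (1,1) (0,0) [ray(1,1) blocked at (4,4)]
  WB@(3,0): attacks (4,1) (2,1) [ray(-1,1) blocked at (2,1)]
  WN@(4,2): attacks (3,4) (2,3) (3,0) (2,1)
  WR@(4,4): attacks (4,3) (4,2) (3,4) (2,4) (1,4) [ray(0,-1) blocked at (4,2); ray(-1,0) blocked at (1,4)]
Union (19 distinct): (0,0) (0,2) (0,4) (1,1) (1,2) (1,3) (1,4) (2,1) (2,3) (2,4) (3,0) (3,1) (3,3) (3,4) (4,0) (4,1) (4,2) (4,3) (4,4)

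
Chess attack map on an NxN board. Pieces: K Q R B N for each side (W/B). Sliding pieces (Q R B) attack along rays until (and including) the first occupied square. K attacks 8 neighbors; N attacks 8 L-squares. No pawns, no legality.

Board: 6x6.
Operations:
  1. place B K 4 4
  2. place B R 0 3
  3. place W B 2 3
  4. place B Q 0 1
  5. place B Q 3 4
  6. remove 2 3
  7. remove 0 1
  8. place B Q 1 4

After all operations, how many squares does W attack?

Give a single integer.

Answer: 0

Derivation:
Op 1: place BK@(4,4)
Op 2: place BR@(0,3)
Op 3: place WB@(2,3)
Op 4: place BQ@(0,1)
Op 5: place BQ@(3,4)
Op 6: remove (2,3)
Op 7: remove (0,1)
Op 8: place BQ@(1,4)
Per-piece attacks for W:
Union (0 distinct): (none)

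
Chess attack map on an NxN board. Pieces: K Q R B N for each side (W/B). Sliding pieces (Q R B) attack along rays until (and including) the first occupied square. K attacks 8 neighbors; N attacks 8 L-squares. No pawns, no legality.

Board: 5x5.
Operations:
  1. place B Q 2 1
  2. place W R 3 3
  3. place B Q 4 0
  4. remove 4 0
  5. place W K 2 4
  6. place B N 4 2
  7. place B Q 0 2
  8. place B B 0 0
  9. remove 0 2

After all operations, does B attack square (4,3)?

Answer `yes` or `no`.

Op 1: place BQ@(2,1)
Op 2: place WR@(3,3)
Op 3: place BQ@(4,0)
Op 4: remove (4,0)
Op 5: place WK@(2,4)
Op 6: place BN@(4,2)
Op 7: place BQ@(0,2)
Op 8: place BB@(0,0)
Op 9: remove (0,2)
Per-piece attacks for B:
  BB@(0,0): attacks (1,1) (2,2) (3,3) [ray(1,1) blocked at (3,3)]
  BQ@(2,1): attacks (2,2) (2,3) (2,4) (2,0) (3,1) (4,1) (1,1) (0,1) (3,2) (4,3) (3,0) (1,2) (0,3) (1,0) [ray(0,1) blocked at (2,4)]
  BN@(4,2): attacks (3,4) (2,3) (3,0) (2,1)
B attacks (4,3): yes

Answer: yes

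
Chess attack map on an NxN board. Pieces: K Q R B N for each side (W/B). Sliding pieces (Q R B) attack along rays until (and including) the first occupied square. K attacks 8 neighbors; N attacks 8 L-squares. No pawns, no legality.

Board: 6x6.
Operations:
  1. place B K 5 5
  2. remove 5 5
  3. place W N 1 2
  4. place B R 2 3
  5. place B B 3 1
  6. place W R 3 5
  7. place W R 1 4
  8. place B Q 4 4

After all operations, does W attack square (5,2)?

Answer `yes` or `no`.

Answer: no

Derivation:
Op 1: place BK@(5,5)
Op 2: remove (5,5)
Op 3: place WN@(1,2)
Op 4: place BR@(2,3)
Op 5: place BB@(3,1)
Op 6: place WR@(3,5)
Op 7: place WR@(1,4)
Op 8: place BQ@(4,4)
Per-piece attacks for W:
  WN@(1,2): attacks (2,4) (3,3) (0,4) (2,0) (3,1) (0,0)
  WR@(1,4): attacks (1,5) (1,3) (1,2) (2,4) (3,4) (4,4) (0,4) [ray(0,-1) blocked at (1,2); ray(1,0) blocked at (4,4)]
  WR@(3,5): attacks (3,4) (3,3) (3,2) (3,1) (4,5) (5,5) (2,5) (1,5) (0,5) [ray(0,-1) blocked at (3,1)]
W attacks (5,2): no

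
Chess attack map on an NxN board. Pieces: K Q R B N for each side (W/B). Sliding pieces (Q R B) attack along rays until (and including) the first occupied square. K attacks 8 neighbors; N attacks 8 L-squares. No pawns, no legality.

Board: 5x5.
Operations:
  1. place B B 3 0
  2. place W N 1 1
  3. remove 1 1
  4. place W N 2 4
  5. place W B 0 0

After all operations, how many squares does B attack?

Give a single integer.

Answer: 4

Derivation:
Op 1: place BB@(3,0)
Op 2: place WN@(1,1)
Op 3: remove (1,1)
Op 4: place WN@(2,4)
Op 5: place WB@(0,0)
Per-piece attacks for B:
  BB@(3,0): attacks (4,1) (2,1) (1,2) (0,3)
Union (4 distinct): (0,3) (1,2) (2,1) (4,1)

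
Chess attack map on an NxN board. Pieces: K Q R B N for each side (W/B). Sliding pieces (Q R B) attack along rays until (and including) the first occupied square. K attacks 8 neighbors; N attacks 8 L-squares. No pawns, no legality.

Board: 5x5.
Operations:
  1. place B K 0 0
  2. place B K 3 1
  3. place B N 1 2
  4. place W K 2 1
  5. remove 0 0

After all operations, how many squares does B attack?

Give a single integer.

Answer: 13

Derivation:
Op 1: place BK@(0,0)
Op 2: place BK@(3,1)
Op 3: place BN@(1,2)
Op 4: place WK@(2,1)
Op 5: remove (0,0)
Per-piece attacks for B:
  BN@(1,2): attacks (2,4) (3,3) (0,4) (2,0) (3,1) (0,0)
  BK@(3,1): attacks (3,2) (3,0) (4,1) (2,1) (4,2) (4,0) (2,2) (2,0)
Union (13 distinct): (0,0) (0,4) (2,0) (2,1) (2,2) (2,4) (3,0) (3,1) (3,2) (3,3) (4,0) (4,1) (4,2)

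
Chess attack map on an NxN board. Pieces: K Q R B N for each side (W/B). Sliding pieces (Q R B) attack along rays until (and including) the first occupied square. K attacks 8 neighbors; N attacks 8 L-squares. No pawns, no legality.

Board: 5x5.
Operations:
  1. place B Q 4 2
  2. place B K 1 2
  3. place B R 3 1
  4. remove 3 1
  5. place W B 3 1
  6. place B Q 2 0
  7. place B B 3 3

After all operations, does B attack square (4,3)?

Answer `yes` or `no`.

Answer: yes

Derivation:
Op 1: place BQ@(4,2)
Op 2: place BK@(1,2)
Op 3: place BR@(3,1)
Op 4: remove (3,1)
Op 5: place WB@(3,1)
Op 6: place BQ@(2,0)
Op 7: place BB@(3,3)
Per-piece attacks for B:
  BK@(1,2): attacks (1,3) (1,1) (2,2) (0,2) (2,3) (2,1) (0,3) (0,1)
  BQ@(2,0): attacks (2,1) (2,2) (2,3) (2,4) (3,0) (4,0) (1,0) (0,0) (3,1) (1,1) (0,2) [ray(1,1) blocked at (3,1)]
  BB@(3,3): attacks (4,4) (4,2) (2,4) (2,2) (1,1) (0,0) [ray(1,-1) blocked at (4,2)]
  BQ@(4,2): attacks (4,3) (4,4) (4,1) (4,0) (3,2) (2,2) (1,2) (3,3) (3,1) [ray(-1,0) blocked at (1,2); ray(-1,1) blocked at (3,3); ray(-1,-1) blocked at (3,1)]
B attacks (4,3): yes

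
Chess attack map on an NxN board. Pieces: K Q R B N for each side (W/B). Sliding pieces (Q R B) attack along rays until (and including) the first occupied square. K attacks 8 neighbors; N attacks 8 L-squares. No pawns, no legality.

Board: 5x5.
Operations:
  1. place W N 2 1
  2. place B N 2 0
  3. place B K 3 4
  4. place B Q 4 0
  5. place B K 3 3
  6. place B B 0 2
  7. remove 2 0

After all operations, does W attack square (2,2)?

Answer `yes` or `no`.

Answer: no

Derivation:
Op 1: place WN@(2,1)
Op 2: place BN@(2,0)
Op 3: place BK@(3,4)
Op 4: place BQ@(4,0)
Op 5: place BK@(3,3)
Op 6: place BB@(0,2)
Op 7: remove (2,0)
Per-piece attacks for W:
  WN@(2,1): attacks (3,3) (4,2) (1,3) (0,2) (4,0) (0,0)
W attacks (2,2): no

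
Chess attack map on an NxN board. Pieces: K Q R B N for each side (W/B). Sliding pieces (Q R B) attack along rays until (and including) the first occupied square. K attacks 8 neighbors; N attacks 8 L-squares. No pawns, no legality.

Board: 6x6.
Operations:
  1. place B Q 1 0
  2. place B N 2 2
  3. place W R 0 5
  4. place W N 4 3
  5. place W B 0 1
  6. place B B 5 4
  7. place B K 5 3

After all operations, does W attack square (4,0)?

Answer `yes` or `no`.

Op 1: place BQ@(1,0)
Op 2: place BN@(2,2)
Op 3: place WR@(0,5)
Op 4: place WN@(4,3)
Op 5: place WB@(0,1)
Op 6: place BB@(5,4)
Op 7: place BK@(5,3)
Per-piece attacks for W:
  WB@(0,1): attacks (1,2) (2,3) (3,4) (4,5) (1,0) [ray(1,-1) blocked at (1,0)]
  WR@(0,5): attacks (0,4) (0,3) (0,2) (0,1) (1,5) (2,5) (3,5) (4,5) (5,5) [ray(0,-1) blocked at (0,1)]
  WN@(4,3): attacks (5,5) (3,5) (2,4) (5,1) (3,1) (2,2)
W attacks (4,0): no

Answer: no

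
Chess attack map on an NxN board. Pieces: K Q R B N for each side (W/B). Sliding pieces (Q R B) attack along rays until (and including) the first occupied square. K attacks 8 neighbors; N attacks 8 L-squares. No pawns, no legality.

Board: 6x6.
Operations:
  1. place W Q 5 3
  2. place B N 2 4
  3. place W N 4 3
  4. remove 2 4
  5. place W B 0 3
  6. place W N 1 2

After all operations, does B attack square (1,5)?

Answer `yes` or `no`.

Answer: no

Derivation:
Op 1: place WQ@(5,3)
Op 2: place BN@(2,4)
Op 3: place WN@(4,3)
Op 4: remove (2,4)
Op 5: place WB@(0,3)
Op 6: place WN@(1,2)
Per-piece attacks for B:
B attacks (1,5): no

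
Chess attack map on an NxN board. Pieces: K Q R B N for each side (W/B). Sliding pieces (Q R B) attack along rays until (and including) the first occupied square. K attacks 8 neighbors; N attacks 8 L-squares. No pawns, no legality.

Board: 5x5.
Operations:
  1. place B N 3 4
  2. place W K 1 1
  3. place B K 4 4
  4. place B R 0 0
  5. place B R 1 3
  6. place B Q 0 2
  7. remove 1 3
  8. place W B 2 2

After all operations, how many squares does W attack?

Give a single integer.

Answer: 15

Derivation:
Op 1: place BN@(3,4)
Op 2: place WK@(1,1)
Op 3: place BK@(4,4)
Op 4: place BR@(0,0)
Op 5: place BR@(1,3)
Op 6: place BQ@(0,2)
Op 7: remove (1,3)
Op 8: place WB@(2,2)
Per-piece attacks for W:
  WK@(1,1): attacks (1,2) (1,0) (2,1) (0,1) (2,2) (2,0) (0,2) (0,0)
  WB@(2,2): attacks (3,3) (4,4) (3,1) (4,0) (1,3) (0,4) (1,1) [ray(1,1) blocked at (4,4); ray(-1,-1) blocked at (1,1)]
Union (15 distinct): (0,0) (0,1) (0,2) (0,4) (1,0) (1,1) (1,2) (1,3) (2,0) (2,1) (2,2) (3,1) (3,3) (4,0) (4,4)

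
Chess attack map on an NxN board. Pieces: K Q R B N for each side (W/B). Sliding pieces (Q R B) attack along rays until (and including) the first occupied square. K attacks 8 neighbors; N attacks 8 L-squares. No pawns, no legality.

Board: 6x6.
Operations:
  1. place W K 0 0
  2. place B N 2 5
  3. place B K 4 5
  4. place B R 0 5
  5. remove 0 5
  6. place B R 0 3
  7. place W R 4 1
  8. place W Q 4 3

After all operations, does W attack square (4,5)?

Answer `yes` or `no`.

Answer: yes

Derivation:
Op 1: place WK@(0,0)
Op 2: place BN@(2,5)
Op 3: place BK@(4,5)
Op 4: place BR@(0,5)
Op 5: remove (0,5)
Op 6: place BR@(0,3)
Op 7: place WR@(4,1)
Op 8: place WQ@(4,3)
Per-piece attacks for W:
  WK@(0,0): attacks (0,1) (1,0) (1,1)
  WR@(4,1): attacks (4,2) (4,3) (4,0) (5,1) (3,1) (2,1) (1,1) (0,1) [ray(0,1) blocked at (4,3)]
  WQ@(4,3): attacks (4,4) (4,5) (4,2) (4,1) (5,3) (3,3) (2,3) (1,3) (0,3) (5,4) (5,2) (3,4) (2,5) (3,2) (2,1) (1,0) [ray(0,1) blocked at (4,5); ray(0,-1) blocked at (4,1); ray(-1,0) blocked at (0,3); ray(-1,1) blocked at (2,5)]
W attacks (4,5): yes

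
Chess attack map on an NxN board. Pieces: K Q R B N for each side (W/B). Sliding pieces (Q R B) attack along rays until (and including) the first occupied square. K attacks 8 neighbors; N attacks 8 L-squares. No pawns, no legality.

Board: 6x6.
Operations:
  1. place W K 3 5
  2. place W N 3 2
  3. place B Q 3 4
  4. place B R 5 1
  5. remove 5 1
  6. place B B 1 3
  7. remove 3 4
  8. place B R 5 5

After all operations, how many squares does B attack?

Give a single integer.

Answer: 13

Derivation:
Op 1: place WK@(3,5)
Op 2: place WN@(3,2)
Op 3: place BQ@(3,4)
Op 4: place BR@(5,1)
Op 5: remove (5,1)
Op 6: place BB@(1,3)
Op 7: remove (3,4)
Op 8: place BR@(5,5)
Per-piece attacks for B:
  BB@(1,3): attacks (2,4) (3,5) (2,2) (3,1) (4,0) (0,4) (0,2) [ray(1,1) blocked at (3,5)]
  BR@(5,5): attacks (5,4) (5,3) (5,2) (5,1) (5,0) (4,5) (3,5) [ray(-1,0) blocked at (3,5)]
Union (13 distinct): (0,2) (0,4) (2,2) (2,4) (3,1) (3,5) (4,0) (4,5) (5,0) (5,1) (5,2) (5,3) (5,4)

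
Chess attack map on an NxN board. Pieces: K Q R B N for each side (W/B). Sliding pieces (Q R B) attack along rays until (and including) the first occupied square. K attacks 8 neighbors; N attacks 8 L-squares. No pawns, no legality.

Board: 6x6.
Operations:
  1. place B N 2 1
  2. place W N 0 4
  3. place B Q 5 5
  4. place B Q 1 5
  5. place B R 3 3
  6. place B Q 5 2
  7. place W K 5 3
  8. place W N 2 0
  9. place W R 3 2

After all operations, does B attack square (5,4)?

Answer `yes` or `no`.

Op 1: place BN@(2,1)
Op 2: place WN@(0,4)
Op 3: place BQ@(5,5)
Op 4: place BQ@(1,5)
Op 5: place BR@(3,3)
Op 6: place BQ@(5,2)
Op 7: place WK@(5,3)
Op 8: place WN@(2,0)
Op 9: place WR@(3,2)
Per-piece attacks for B:
  BQ@(1,5): attacks (1,4) (1,3) (1,2) (1,1) (1,0) (2,5) (3,5) (4,5) (5,5) (0,5) (2,4) (3,3) (0,4) [ray(1,0) blocked at (5,5); ray(1,-1) blocked at (3,3); ray(-1,-1) blocked at (0,4)]
  BN@(2,1): attacks (3,3) (4,2) (1,3) (0,2) (4,0) (0,0)
  BR@(3,3): attacks (3,4) (3,5) (3,2) (4,3) (5,3) (2,3) (1,3) (0,3) [ray(0,-1) blocked at (3,2); ray(1,0) blocked at (5,3)]
  BQ@(5,2): attacks (5,3) (5,1) (5,0) (4,2) (3,2) (4,3) (3,4) (2,5) (4,1) (3,0) [ray(0,1) blocked at (5,3); ray(-1,0) blocked at (3,2)]
  BQ@(5,5): attacks (5,4) (5,3) (4,5) (3,5) (2,5) (1,5) (4,4) (3,3) [ray(0,-1) blocked at (5,3); ray(-1,0) blocked at (1,5); ray(-1,-1) blocked at (3,3)]
B attacks (5,4): yes

Answer: yes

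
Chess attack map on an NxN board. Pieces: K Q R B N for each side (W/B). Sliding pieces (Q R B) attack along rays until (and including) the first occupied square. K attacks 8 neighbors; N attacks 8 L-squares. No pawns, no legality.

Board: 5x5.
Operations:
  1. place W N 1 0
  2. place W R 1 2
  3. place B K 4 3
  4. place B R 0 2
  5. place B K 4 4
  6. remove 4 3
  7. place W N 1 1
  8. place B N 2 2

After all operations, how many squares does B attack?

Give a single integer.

Op 1: place WN@(1,0)
Op 2: place WR@(1,2)
Op 3: place BK@(4,3)
Op 4: place BR@(0,2)
Op 5: place BK@(4,4)
Op 6: remove (4,3)
Op 7: place WN@(1,1)
Op 8: place BN@(2,2)
Per-piece attacks for B:
  BR@(0,2): attacks (0,3) (0,4) (0,1) (0,0) (1,2) [ray(1,0) blocked at (1,2)]
  BN@(2,2): attacks (3,4) (4,3) (1,4) (0,3) (3,0) (4,1) (1,0) (0,1)
  BK@(4,4): attacks (4,3) (3,4) (3,3)
Union (12 distinct): (0,0) (0,1) (0,3) (0,4) (1,0) (1,2) (1,4) (3,0) (3,3) (3,4) (4,1) (4,3)

Answer: 12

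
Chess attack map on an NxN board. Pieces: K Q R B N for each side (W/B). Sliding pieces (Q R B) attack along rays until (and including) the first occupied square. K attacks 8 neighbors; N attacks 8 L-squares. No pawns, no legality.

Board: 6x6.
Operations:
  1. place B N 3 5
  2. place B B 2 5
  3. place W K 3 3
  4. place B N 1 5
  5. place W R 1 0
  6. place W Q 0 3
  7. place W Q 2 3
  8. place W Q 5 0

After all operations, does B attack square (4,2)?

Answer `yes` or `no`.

Answer: no

Derivation:
Op 1: place BN@(3,5)
Op 2: place BB@(2,5)
Op 3: place WK@(3,3)
Op 4: place BN@(1,5)
Op 5: place WR@(1,0)
Op 6: place WQ@(0,3)
Op 7: place WQ@(2,3)
Op 8: place WQ@(5,0)
Per-piece attacks for B:
  BN@(1,5): attacks (2,3) (3,4) (0,3)
  BB@(2,5): attacks (3,4) (4,3) (5,2) (1,4) (0,3) [ray(-1,-1) blocked at (0,3)]
  BN@(3,5): attacks (4,3) (5,4) (2,3) (1,4)
B attacks (4,2): no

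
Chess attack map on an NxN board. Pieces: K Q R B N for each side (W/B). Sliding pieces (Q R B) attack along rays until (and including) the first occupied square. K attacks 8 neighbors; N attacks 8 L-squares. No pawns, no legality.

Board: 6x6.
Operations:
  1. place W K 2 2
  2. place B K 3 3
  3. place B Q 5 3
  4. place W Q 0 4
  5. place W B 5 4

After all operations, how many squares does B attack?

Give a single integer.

Answer: 16

Derivation:
Op 1: place WK@(2,2)
Op 2: place BK@(3,3)
Op 3: place BQ@(5,3)
Op 4: place WQ@(0,4)
Op 5: place WB@(5,4)
Per-piece attacks for B:
  BK@(3,3): attacks (3,4) (3,2) (4,3) (2,3) (4,4) (4,2) (2,4) (2,2)
  BQ@(5,3): attacks (5,4) (5,2) (5,1) (5,0) (4,3) (3,3) (4,4) (3,5) (4,2) (3,1) (2,0) [ray(0,1) blocked at (5,4); ray(-1,0) blocked at (3,3)]
Union (16 distinct): (2,0) (2,2) (2,3) (2,4) (3,1) (3,2) (3,3) (3,4) (3,5) (4,2) (4,3) (4,4) (5,0) (5,1) (5,2) (5,4)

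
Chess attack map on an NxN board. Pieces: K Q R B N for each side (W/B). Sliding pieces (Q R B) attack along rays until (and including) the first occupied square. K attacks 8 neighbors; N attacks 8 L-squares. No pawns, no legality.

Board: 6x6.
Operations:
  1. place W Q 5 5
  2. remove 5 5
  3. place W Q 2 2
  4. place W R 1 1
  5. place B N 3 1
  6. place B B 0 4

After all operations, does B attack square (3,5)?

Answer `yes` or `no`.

Op 1: place WQ@(5,5)
Op 2: remove (5,5)
Op 3: place WQ@(2,2)
Op 4: place WR@(1,1)
Op 5: place BN@(3,1)
Op 6: place BB@(0,4)
Per-piece attacks for B:
  BB@(0,4): attacks (1,5) (1,3) (2,2) [ray(1,-1) blocked at (2,2)]
  BN@(3,1): attacks (4,3) (5,2) (2,3) (1,2) (5,0) (1,0)
B attacks (3,5): no

Answer: no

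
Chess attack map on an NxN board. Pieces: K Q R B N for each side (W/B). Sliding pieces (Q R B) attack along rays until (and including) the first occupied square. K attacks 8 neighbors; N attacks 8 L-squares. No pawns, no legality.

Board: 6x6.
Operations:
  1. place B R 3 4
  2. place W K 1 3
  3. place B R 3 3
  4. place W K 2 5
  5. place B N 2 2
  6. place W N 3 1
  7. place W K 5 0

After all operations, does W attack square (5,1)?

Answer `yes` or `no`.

Answer: yes

Derivation:
Op 1: place BR@(3,4)
Op 2: place WK@(1,3)
Op 3: place BR@(3,3)
Op 4: place WK@(2,5)
Op 5: place BN@(2,2)
Op 6: place WN@(3,1)
Op 7: place WK@(5,0)
Per-piece attacks for W:
  WK@(1,3): attacks (1,4) (1,2) (2,3) (0,3) (2,4) (2,2) (0,4) (0,2)
  WK@(2,5): attacks (2,4) (3,5) (1,5) (3,4) (1,4)
  WN@(3,1): attacks (4,3) (5,2) (2,3) (1,2) (5,0) (1,0)
  WK@(5,0): attacks (5,1) (4,0) (4,1)
W attacks (5,1): yes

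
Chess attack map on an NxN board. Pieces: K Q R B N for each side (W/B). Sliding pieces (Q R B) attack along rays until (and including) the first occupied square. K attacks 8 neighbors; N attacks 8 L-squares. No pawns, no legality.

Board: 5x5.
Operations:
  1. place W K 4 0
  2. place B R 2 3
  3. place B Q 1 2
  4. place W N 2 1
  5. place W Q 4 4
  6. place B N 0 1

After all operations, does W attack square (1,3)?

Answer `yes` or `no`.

Answer: yes

Derivation:
Op 1: place WK@(4,0)
Op 2: place BR@(2,3)
Op 3: place BQ@(1,2)
Op 4: place WN@(2,1)
Op 5: place WQ@(4,4)
Op 6: place BN@(0,1)
Per-piece attacks for W:
  WN@(2,1): attacks (3,3) (4,2) (1,3) (0,2) (4,0) (0,0)
  WK@(4,0): attacks (4,1) (3,0) (3,1)
  WQ@(4,4): attacks (4,3) (4,2) (4,1) (4,0) (3,4) (2,4) (1,4) (0,4) (3,3) (2,2) (1,1) (0,0) [ray(0,-1) blocked at (4,0)]
W attacks (1,3): yes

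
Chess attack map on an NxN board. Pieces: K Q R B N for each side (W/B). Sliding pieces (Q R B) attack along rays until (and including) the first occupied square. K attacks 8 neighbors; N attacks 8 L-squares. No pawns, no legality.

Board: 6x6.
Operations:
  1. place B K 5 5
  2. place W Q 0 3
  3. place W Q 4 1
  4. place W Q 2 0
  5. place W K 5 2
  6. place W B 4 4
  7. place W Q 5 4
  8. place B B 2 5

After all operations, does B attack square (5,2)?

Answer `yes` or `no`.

Answer: yes

Derivation:
Op 1: place BK@(5,5)
Op 2: place WQ@(0,3)
Op 3: place WQ@(4,1)
Op 4: place WQ@(2,0)
Op 5: place WK@(5,2)
Op 6: place WB@(4,4)
Op 7: place WQ@(5,4)
Op 8: place BB@(2,5)
Per-piece attacks for B:
  BB@(2,5): attacks (3,4) (4,3) (5,2) (1,4) (0,3) [ray(1,-1) blocked at (5,2); ray(-1,-1) blocked at (0,3)]
  BK@(5,5): attacks (5,4) (4,5) (4,4)
B attacks (5,2): yes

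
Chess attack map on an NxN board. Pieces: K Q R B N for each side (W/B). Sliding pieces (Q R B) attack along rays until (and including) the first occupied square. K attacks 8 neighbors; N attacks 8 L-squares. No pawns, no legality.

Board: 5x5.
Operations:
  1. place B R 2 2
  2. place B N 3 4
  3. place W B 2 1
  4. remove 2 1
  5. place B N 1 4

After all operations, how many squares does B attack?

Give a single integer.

Op 1: place BR@(2,2)
Op 2: place BN@(3,4)
Op 3: place WB@(2,1)
Op 4: remove (2,1)
Op 5: place BN@(1,4)
Per-piece attacks for B:
  BN@(1,4): attacks (2,2) (3,3) (0,2)
  BR@(2,2): attacks (2,3) (2,4) (2,1) (2,0) (3,2) (4,2) (1,2) (0,2)
  BN@(3,4): attacks (4,2) (2,2) (1,3)
Union (11 distinct): (0,2) (1,2) (1,3) (2,0) (2,1) (2,2) (2,3) (2,4) (3,2) (3,3) (4,2)

Answer: 11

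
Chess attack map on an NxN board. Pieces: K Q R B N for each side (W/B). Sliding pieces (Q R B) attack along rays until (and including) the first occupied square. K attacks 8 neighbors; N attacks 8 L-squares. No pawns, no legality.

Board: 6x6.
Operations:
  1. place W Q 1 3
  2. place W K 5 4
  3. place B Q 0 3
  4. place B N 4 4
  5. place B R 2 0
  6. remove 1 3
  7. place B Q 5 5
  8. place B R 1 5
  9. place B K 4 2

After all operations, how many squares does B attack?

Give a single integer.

Answer: 32

Derivation:
Op 1: place WQ@(1,3)
Op 2: place WK@(5,4)
Op 3: place BQ@(0,3)
Op 4: place BN@(4,4)
Op 5: place BR@(2,0)
Op 6: remove (1,3)
Op 7: place BQ@(5,5)
Op 8: place BR@(1,5)
Op 9: place BK@(4,2)
Per-piece attacks for B:
  BQ@(0,3): attacks (0,4) (0,5) (0,2) (0,1) (0,0) (1,3) (2,3) (3,3) (4,3) (5,3) (1,4) (2,5) (1,2) (2,1) (3,0)
  BR@(1,5): attacks (1,4) (1,3) (1,2) (1,1) (1,0) (2,5) (3,5) (4,5) (5,5) (0,5) [ray(1,0) blocked at (5,5)]
  BR@(2,0): attacks (2,1) (2,2) (2,3) (2,4) (2,5) (3,0) (4,0) (5,0) (1,0) (0,0)
  BK@(4,2): attacks (4,3) (4,1) (5,2) (3,2) (5,3) (5,1) (3,3) (3,1)
  BN@(4,4): attacks (2,5) (5,2) (3,2) (2,3)
  BQ@(5,5): attacks (5,4) (4,5) (3,5) (2,5) (1,5) (4,4) [ray(0,-1) blocked at (5,4); ray(-1,0) blocked at (1,5); ray(-1,-1) blocked at (4,4)]
Union (32 distinct): (0,0) (0,1) (0,2) (0,4) (0,5) (1,0) (1,1) (1,2) (1,3) (1,4) (1,5) (2,1) (2,2) (2,3) (2,4) (2,5) (3,0) (3,1) (3,2) (3,3) (3,5) (4,0) (4,1) (4,3) (4,4) (4,5) (5,0) (5,1) (5,2) (5,3) (5,4) (5,5)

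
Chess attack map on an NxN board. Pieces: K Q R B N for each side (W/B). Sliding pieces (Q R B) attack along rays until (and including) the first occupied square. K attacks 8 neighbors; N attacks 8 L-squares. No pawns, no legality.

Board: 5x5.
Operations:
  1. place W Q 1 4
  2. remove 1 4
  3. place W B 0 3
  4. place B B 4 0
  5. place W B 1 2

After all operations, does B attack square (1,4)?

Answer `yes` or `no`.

Answer: no

Derivation:
Op 1: place WQ@(1,4)
Op 2: remove (1,4)
Op 3: place WB@(0,3)
Op 4: place BB@(4,0)
Op 5: place WB@(1,2)
Per-piece attacks for B:
  BB@(4,0): attacks (3,1) (2,2) (1,3) (0,4)
B attacks (1,4): no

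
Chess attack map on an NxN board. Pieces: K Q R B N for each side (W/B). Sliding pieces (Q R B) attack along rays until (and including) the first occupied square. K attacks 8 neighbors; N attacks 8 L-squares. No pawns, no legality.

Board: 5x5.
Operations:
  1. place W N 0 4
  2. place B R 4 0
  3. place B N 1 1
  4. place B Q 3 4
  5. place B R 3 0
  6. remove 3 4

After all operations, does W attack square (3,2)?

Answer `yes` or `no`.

Answer: no

Derivation:
Op 1: place WN@(0,4)
Op 2: place BR@(4,0)
Op 3: place BN@(1,1)
Op 4: place BQ@(3,4)
Op 5: place BR@(3,0)
Op 6: remove (3,4)
Per-piece attacks for W:
  WN@(0,4): attacks (1,2) (2,3)
W attacks (3,2): no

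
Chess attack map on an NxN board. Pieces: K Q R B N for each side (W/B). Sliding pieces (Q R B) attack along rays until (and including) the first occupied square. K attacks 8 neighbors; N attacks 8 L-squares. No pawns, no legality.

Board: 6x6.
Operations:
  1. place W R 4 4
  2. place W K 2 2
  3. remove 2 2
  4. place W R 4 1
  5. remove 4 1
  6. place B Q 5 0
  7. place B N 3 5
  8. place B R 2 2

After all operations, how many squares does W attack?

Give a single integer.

Answer: 10

Derivation:
Op 1: place WR@(4,4)
Op 2: place WK@(2,2)
Op 3: remove (2,2)
Op 4: place WR@(4,1)
Op 5: remove (4,1)
Op 6: place BQ@(5,0)
Op 7: place BN@(3,5)
Op 8: place BR@(2,2)
Per-piece attacks for W:
  WR@(4,4): attacks (4,5) (4,3) (4,2) (4,1) (4,0) (5,4) (3,4) (2,4) (1,4) (0,4)
Union (10 distinct): (0,4) (1,4) (2,4) (3,4) (4,0) (4,1) (4,2) (4,3) (4,5) (5,4)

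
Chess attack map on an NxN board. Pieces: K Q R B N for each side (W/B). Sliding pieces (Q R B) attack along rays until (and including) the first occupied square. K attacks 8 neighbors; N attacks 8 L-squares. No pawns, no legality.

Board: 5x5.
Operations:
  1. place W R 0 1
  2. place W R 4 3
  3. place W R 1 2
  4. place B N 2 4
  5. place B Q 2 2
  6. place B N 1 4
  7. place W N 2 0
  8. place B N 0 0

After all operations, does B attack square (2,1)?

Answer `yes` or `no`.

Answer: yes

Derivation:
Op 1: place WR@(0,1)
Op 2: place WR@(4,3)
Op 3: place WR@(1,2)
Op 4: place BN@(2,4)
Op 5: place BQ@(2,2)
Op 6: place BN@(1,4)
Op 7: place WN@(2,0)
Op 8: place BN@(0,0)
Per-piece attacks for B:
  BN@(0,0): attacks (1,2) (2,1)
  BN@(1,4): attacks (2,2) (3,3) (0,2)
  BQ@(2,2): attacks (2,3) (2,4) (2,1) (2,0) (3,2) (4,2) (1,2) (3,3) (4,4) (3,1) (4,0) (1,3) (0,4) (1,1) (0,0) [ray(0,1) blocked at (2,4); ray(0,-1) blocked at (2,0); ray(-1,0) blocked at (1,2); ray(-1,-1) blocked at (0,0)]
  BN@(2,4): attacks (3,2) (4,3) (1,2) (0,3)
B attacks (2,1): yes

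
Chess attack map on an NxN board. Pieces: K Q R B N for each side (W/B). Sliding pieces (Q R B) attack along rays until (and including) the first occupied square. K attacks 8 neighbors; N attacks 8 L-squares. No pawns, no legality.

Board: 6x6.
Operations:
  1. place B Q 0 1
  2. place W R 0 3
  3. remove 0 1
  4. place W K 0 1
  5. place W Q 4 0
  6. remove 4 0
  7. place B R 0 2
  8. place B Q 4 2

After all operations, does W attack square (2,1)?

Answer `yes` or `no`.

Answer: no

Derivation:
Op 1: place BQ@(0,1)
Op 2: place WR@(0,3)
Op 3: remove (0,1)
Op 4: place WK@(0,1)
Op 5: place WQ@(4,0)
Op 6: remove (4,0)
Op 7: place BR@(0,2)
Op 8: place BQ@(4,2)
Per-piece attacks for W:
  WK@(0,1): attacks (0,2) (0,0) (1,1) (1,2) (1,0)
  WR@(0,3): attacks (0,4) (0,5) (0,2) (1,3) (2,3) (3,3) (4,3) (5,3) [ray(0,-1) blocked at (0,2)]
W attacks (2,1): no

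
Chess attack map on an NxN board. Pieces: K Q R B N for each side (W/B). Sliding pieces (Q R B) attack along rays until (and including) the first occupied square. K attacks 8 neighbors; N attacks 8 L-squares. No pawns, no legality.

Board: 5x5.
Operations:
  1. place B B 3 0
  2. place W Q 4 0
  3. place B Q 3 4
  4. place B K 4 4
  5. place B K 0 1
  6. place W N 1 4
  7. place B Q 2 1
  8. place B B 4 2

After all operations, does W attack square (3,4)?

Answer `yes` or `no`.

Answer: no

Derivation:
Op 1: place BB@(3,0)
Op 2: place WQ@(4,0)
Op 3: place BQ@(3,4)
Op 4: place BK@(4,4)
Op 5: place BK@(0,1)
Op 6: place WN@(1,4)
Op 7: place BQ@(2,1)
Op 8: place BB@(4,2)
Per-piece attacks for W:
  WN@(1,4): attacks (2,2) (3,3) (0,2)
  WQ@(4,0): attacks (4,1) (4,2) (3,0) (3,1) (2,2) (1,3) (0,4) [ray(0,1) blocked at (4,2); ray(-1,0) blocked at (3,0)]
W attacks (3,4): no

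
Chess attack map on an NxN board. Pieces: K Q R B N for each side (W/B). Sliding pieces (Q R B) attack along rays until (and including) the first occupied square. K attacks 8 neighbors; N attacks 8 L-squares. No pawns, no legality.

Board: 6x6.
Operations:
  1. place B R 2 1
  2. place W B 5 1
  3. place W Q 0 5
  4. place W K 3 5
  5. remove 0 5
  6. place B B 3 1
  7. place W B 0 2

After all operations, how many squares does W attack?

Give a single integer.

Answer: 13

Derivation:
Op 1: place BR@(2,1)
Op 2: place WB@(5,1)
Op 3: place WQ@(0,5)
Op 4: place WK@(3,5)
Op 5: remove (0,5)
Op 6: place BB@(3,1)
Op 7: place WB@(0,2)
Per-piece attacks for W:
  WB@(0,2): attacks (1,3) (2,4) (3,5) (1,1) (2,0) [ray(1,1) blocked at (3,5)]
  WK@(3,5): attacks (3,4) (4,5) (2,5) (4,4) (2,4)
  WB@(5,1): attacks (4,2) (3,3) (2,4) (1,5) (4,0)
Union (13 distinct): (1,1) (1,3) (1,5) (2,0) (2,4) (2,5) (3,3) (3,4) (3,5) (4,0) (4,2) (4,4) (4,5)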